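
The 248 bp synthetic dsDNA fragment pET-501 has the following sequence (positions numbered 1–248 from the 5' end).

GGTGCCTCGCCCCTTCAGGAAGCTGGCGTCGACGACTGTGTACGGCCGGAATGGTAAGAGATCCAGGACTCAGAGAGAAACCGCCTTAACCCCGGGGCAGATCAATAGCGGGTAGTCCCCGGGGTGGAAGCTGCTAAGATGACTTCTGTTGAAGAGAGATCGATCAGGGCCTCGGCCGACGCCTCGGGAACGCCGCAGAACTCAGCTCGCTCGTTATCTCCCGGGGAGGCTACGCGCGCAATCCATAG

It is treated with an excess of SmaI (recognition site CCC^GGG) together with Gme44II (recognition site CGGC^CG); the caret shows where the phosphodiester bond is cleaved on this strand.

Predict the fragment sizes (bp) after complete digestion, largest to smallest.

SmaI sites (CCCGGG) start at positions 91, 118, 220.
SmaI cuts after base 3 of each site, so after positions 93, 120, 222.
Gme44II sites (CGGCCG) start at positions 43, 173.
Gme44II cuts after base 4 of each site, so after positions 46, 176.
Combined cut positions: 46, 93, 120, 176, 222.
Linear molecule, 5 cuts → 6 fragments:
  1–46 → 46 bp
  47–93 → 47 bp
  94–120 → 27 bp
  121–176 → 56 bp
  177–222 → 46 bp
  223–248 → 26 bp
Sorted largest to smallest: 56, 47, 46, 46, 27, 26 bp.

56, 47, 46, 46, 27, 26 bp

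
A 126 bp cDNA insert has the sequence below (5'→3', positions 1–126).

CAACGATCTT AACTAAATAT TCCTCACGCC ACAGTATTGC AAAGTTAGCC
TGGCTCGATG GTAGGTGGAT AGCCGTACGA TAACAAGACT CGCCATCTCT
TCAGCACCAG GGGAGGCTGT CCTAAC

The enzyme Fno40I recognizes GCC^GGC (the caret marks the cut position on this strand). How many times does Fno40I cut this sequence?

0

No occurrence of GCCGGC is present in the sequence.
Fno40I does not cut: 0 sites.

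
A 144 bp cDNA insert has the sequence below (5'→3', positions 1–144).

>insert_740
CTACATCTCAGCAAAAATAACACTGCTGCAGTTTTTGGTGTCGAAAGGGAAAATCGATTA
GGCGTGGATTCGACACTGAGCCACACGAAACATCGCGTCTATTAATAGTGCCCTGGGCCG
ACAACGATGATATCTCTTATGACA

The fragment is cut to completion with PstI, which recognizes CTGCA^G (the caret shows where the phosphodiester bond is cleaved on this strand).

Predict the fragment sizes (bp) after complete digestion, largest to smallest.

The PstI site (CTGCAG) starts at position 26.
PstI cuts after base 5 of each site (before the last base), so after position 30.
Linear molecule, 1 cut → 2 fragments:
  1–30 → 30 bp
  31–144 → 114 bp
Sorted largest to smallest: 114, 30 bp.

114, 30 bp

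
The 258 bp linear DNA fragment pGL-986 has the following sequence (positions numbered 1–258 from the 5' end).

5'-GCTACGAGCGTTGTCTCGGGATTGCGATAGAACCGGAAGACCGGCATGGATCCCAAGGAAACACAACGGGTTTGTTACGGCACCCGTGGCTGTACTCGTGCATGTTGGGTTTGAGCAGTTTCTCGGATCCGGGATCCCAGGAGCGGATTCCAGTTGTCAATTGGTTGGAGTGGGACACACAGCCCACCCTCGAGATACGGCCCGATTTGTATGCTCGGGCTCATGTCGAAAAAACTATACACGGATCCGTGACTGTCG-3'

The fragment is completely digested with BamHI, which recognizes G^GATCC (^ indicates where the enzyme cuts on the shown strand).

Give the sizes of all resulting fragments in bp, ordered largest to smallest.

BamHI sites (GGATCC) start at positions 48, 125, 132, 243.
BamHI cuts after the first base of each site, so after positions 48, 125, 132, 243.
Linear molecule, 4 cuts → 5 fragments:
  1–48 → 48 bp
  49–125 → 77 bp
  126–132 → 7 bp
  133–243 → 111 bp
  244–258 → 15 bp
Sorted largest to smallest: 111, 77, 48, 15, 7 bp.

111, 77, 48, 15, 7 bp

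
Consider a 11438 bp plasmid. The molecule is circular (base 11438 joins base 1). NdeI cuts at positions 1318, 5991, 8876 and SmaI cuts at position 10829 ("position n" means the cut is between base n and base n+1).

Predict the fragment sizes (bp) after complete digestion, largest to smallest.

Combined cut positions (sorted): 1318, 5991, 8876, 10829.
Circular molecule, 4 cuts → 4 fragments:
  5991 − 1318 = 4673 bp
  8876 − 5991 = 2885 bp
  10829 − 8876 = 1953 bp
  wrap: 11438 − 10829 + 1318 = 1927 bp
Sorted largest to smallest: 4673, 2885, 1953, 1927 bp.

4673, 2885, 1953, 1927 bp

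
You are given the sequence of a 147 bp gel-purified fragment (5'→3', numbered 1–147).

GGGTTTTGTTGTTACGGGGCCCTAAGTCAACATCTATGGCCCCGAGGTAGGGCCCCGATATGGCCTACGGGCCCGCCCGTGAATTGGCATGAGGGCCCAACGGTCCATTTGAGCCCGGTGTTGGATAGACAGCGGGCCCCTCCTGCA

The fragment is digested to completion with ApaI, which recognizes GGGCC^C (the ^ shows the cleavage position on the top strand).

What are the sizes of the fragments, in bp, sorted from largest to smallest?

41, 33, 24, 21, 19, 9 bp

ApaI sites (GGGCCC) start at positions 17, 50, 69, 93, 134.
ApaI cuts after base 5 of each site (before the last base), so after positions 21, 54, 73, 97, 138.
Linear molecule, 5 cuts → 6 fragments:
  1–21 → 21 bp
  22–54 → 33 bp
  55–73 → 19 bp
  74–97 → 24 bp
  98–138 → 41 bp
  139–147 → 9 bp
Sorted largest to smallest: 41, 33, 24, 21, 19, 9 bp.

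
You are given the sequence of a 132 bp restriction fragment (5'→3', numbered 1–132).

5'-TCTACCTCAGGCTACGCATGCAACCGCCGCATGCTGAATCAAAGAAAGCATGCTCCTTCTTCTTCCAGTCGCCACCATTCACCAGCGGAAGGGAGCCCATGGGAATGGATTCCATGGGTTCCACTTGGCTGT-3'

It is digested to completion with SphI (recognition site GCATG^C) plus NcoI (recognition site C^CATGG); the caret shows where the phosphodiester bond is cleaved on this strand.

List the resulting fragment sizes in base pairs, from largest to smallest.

SphI sites (GCATGC) start at positions 16, 29, 48.
SphI cuts after base 5 of each site (before the last base), so after positions 20, 33, 52.
NcoI sites (CCATGG) start at positions 97, 112.
NcoI cuts after the first base of each site, so after positions 97, 112.
Combined cut positions: 20, 33, 52, 97, 112.
Linear molecule, 5 cuts → 6 fragments:
  1–20 → 20 bp
  21–33 → 13 bp
  34–52 → 19 bp
  53–97 → 45 bp
  98–112 → 15 bp
  113–132 → 20 bp
Sorted largest to smallest: 45, 20, 20, 19, 15, 13 bp.

45, 20, 20, 19, 15, 13 bp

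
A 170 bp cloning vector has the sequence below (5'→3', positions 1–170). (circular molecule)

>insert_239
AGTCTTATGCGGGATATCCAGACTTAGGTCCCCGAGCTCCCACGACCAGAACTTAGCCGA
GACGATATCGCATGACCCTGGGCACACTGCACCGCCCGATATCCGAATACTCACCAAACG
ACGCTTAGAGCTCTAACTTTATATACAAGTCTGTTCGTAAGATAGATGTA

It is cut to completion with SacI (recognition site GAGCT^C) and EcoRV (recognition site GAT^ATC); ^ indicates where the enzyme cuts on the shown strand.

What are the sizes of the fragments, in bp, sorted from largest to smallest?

SacI sites (GAGCTC) start at positions 34, 128.
SacI cuts after base 5 of each site (before the last base), so after positions 38, 132.
EcoRV sites (GATATC) start at positions 13, 64, 98.
EcoRV cuts after base 3 of each site, so after positions 15, 66, 100.
Combined cut positions: 15, 38, 66, 100, 132.
Circular molecule, 5 cuts → 5 fragments:
  16–38 → 23 bp
  39–66 → 28 bp
  67–100 → 34 bp
  101–132 → 32 bp
  133–170 then 1–15 → 38 + 15 = 53 bp
Sorted largest to smallest: 53, 34, 32, 28, 23 bp.

53, 34, 32, 28, 23 bp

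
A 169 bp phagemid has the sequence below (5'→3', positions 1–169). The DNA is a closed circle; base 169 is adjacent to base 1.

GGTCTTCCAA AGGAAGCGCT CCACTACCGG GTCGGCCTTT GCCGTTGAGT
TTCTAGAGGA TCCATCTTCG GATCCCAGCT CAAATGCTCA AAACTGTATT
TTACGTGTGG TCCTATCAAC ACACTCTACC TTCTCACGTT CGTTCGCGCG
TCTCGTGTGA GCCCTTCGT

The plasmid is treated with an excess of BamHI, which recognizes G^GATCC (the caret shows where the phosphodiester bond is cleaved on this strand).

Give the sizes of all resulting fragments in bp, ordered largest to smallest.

157, 12 bp

BamHI sites (GGATCC) start at positions 58, 70.
BamHI cuts after the first base of each site, so after positions 58, 70.
Circular molecule, 2 cuts → 2 fragments:
  59–70 → 12 bp
  71–169 then 1–58 → 99 + 58 = 157 bp
Sorted largest to smallest: 157, 12 bp.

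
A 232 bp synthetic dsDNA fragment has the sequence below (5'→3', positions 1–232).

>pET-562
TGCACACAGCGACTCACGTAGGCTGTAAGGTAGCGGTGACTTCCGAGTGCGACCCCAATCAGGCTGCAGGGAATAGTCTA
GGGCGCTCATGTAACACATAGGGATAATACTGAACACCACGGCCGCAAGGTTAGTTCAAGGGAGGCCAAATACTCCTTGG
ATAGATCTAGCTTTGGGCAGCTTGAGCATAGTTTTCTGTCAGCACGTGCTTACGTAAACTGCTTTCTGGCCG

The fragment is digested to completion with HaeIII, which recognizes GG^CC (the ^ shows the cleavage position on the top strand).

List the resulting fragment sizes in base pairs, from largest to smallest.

HaeIII sites (GGCC) start at positions 121, 144, 228.
HaeIII cuts after base 2 of each site, so after positions 122, 145, 229.
Linear molecule, 3 cuts → 4 fragments:
  1–122 → 122 bp
  123–145 → 23 bp
  146–229 → 84 bp
  230–232 → 3 bp
Sorted largest to smallest: 122, 84, 23, 3 bp.

122, 84, 23, 3 bp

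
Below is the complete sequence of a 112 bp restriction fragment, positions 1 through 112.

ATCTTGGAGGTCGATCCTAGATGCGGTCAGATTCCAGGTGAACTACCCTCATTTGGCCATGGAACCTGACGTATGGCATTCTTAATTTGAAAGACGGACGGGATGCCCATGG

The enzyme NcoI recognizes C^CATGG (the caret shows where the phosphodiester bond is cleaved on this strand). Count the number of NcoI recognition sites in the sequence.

2

CCATGG occurs starting at positions 57, 107.
NcoI cuts at 2 sites.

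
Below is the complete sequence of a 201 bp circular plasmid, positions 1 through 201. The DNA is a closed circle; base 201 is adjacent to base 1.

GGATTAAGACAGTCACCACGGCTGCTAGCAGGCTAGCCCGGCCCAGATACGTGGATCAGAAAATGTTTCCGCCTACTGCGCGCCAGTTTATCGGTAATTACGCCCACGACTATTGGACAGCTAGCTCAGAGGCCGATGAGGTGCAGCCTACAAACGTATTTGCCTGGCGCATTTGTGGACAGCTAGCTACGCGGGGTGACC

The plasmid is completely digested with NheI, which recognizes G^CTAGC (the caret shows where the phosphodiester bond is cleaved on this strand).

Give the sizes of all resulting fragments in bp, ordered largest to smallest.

NheI sites (GCTAGC) start at positions 24, 32, 120, 182.
NheI cuts after the first base of each site, so after positions 24, 32, 120, 182.
Circular molecule, 4 cuts → 4 fragments:
  25–32 → 8 bp
  33–120 → 88 bp
  121–182 → 62 bp
  183–201 then 1–24 → 19 + 24 = 43 bp
Sorted largest to smallest: 88, 62, 43, 8 bp.

88, 62, 43, 8 bp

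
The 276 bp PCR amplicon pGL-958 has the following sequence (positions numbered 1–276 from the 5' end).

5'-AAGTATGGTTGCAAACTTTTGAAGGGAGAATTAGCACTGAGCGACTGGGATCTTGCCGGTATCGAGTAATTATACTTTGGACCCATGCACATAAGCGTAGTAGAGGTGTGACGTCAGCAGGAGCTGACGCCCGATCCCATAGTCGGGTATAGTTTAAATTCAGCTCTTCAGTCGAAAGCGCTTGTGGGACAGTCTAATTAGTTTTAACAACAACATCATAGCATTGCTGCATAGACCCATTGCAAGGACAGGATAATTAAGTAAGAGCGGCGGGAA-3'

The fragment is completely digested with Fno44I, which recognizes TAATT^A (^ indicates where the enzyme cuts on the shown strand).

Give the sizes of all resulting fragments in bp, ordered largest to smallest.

Fno44I sites (TAATTA) start at positions 67, 195, 254.
Fno44I cuts after base 5 of each site (before the last base), so after positions 71, 199, 258.
Linear molecule, 3 cuts → 4 fragments:
  1–71 → 71 bp
  72–199 → 128 bp
  200–258 → 59 bp
  259–276 → 18 bp
Sorted largest to smallest: 128, 71, 59, 18 bp.

128, 71, 59, 18 bp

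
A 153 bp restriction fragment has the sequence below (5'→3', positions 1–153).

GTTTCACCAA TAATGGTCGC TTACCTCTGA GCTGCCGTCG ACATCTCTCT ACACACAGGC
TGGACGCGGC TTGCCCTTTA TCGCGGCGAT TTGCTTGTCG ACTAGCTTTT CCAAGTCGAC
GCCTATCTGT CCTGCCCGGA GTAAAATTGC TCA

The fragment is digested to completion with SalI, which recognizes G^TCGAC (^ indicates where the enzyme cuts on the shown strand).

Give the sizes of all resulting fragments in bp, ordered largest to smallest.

60, 38, 37, 18 bp

SalI sites (GTCGAC) start at positions 37, 97, 115.
SalI cuts after the first base of each site, so after positions 37, 97, 115.
Linear molecule, 3 cuts → 4 fragments:
  1–37 → 37 bp
  38–97 → 60 bp
  98–115 → 18 bp
  116–153 → 38 bp
Sorted largest to smallest: 60, 38, 37, 18 bp.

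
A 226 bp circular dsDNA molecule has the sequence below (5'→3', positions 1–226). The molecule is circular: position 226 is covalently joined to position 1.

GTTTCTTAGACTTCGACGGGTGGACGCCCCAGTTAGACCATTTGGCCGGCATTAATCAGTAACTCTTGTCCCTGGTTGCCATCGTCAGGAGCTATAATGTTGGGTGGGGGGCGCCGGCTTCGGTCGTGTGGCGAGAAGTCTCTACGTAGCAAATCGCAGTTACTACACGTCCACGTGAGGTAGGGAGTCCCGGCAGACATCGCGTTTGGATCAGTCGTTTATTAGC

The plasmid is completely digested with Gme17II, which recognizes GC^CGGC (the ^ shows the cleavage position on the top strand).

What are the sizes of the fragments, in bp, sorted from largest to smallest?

Gme17II sites (GCCGGC) start at positions 45, 113.
Gme17II cuts after base 2 of each site, so after positions 46, 114.
Circular molecule, 2 cuts → 2 fragments:
  47–114 → 68 bp
  115–226 then 1–46 → 112 + 46 = 158 bp
Sorted largest to smallest: 158, 68 bp.

158, 68 bp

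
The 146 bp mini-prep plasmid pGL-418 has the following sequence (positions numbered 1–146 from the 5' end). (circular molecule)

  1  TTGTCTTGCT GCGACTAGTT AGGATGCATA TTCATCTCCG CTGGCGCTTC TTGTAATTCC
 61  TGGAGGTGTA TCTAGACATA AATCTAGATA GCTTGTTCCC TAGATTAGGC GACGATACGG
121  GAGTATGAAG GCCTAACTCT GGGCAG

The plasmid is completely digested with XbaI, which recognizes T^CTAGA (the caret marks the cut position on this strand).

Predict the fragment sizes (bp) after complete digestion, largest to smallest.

XbaI sites (TCTAGA) start at positions 71, 83.
XbaI cuts after the first base of each site, so after positions 71, 83.
Circular molecule, 2 cuts → 2 fragments:
  72–83 → 12 bp
  84–146 then 1–71 → 63 + 71 = 134 bp
Sorted largest to smallest: 134, 12 bp.

134, 12 bp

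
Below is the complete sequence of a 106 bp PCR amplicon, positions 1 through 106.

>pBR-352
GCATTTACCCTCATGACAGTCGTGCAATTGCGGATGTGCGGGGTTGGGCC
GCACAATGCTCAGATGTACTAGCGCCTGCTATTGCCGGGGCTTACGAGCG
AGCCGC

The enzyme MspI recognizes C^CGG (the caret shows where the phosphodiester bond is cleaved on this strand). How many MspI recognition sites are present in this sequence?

1

CCGG occurs starting at position 85.
MspI cuts at 1 site.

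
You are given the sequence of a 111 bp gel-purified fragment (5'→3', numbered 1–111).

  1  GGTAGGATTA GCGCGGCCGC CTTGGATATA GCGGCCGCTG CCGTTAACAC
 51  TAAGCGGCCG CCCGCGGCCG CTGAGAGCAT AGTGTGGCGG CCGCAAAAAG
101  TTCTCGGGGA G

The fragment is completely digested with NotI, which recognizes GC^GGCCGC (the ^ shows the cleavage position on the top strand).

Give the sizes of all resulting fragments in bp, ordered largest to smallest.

23, 23, 23, 18, 14, 10 bp

NotI sites (GCGGCCGC) start at positions 13, 31, 54, 64, 87.
NotI cuts after base 2 of each site, so after positions 14, 32, 55, 65, 88.
Linear molecule, 5 cuts → 6 fragments:
  1–14 → 14 bp
  15–32 → 18 bp
  33–55 → 23 bp
  56–65 → 10 bp
  66–88 → 23 bp
  89–111 → 23 bp
Sorted largest to smallest: 23, 23, 23, 18, 14, 10 bp.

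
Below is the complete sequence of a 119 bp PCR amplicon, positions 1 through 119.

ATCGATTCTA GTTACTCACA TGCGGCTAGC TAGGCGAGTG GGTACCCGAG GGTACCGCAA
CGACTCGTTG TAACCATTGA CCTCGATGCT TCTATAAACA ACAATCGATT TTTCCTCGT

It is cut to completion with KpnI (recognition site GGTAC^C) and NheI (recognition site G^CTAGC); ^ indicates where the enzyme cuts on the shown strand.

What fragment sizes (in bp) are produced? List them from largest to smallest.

64, 25, 20, 10 bp

KpnI sites (GGTACC) start at positions 41, 51.
KpnI cuts after base 5 of each site (before the last base), so after positions 45, 55.
The NheI site (GCTAGC) starts at position 25.
NheI cuts after the first base of each site, so after position 25.
Combined cut positions: 25, 45, 55.
Linear molecule, 3 cuts → 4 fragments:
  1–25 → 25 bp
  26–45 → 20 bp
  46–55 → 10 bp
  56–119 → 64 bp
Sorted largest to smallest: 64, 25, 20, 10 bp.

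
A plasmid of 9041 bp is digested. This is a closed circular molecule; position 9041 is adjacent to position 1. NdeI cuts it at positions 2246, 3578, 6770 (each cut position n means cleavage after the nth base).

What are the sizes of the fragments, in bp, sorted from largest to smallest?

Circular molecule, 3 cuts → 3 fragments:
  3578 − 2246 = 1332 bp
  6770 − 3578 = 3192 bp
  wrap: 9041 − 6770 + 2246 = 4517 bp
Sorted largest to smallest: 4517, 3192, 1332 bp.

4517, 3192, 1332 bp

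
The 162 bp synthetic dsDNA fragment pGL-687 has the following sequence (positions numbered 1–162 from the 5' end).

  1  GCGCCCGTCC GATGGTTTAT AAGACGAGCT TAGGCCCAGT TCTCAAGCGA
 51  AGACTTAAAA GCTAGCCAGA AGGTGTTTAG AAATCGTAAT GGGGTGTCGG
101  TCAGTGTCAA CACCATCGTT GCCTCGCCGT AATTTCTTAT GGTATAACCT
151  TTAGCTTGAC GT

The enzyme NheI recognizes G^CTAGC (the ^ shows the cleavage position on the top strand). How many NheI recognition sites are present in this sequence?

1

GCTAGC occurs starting at position 61.
NheI cuts at 1 site.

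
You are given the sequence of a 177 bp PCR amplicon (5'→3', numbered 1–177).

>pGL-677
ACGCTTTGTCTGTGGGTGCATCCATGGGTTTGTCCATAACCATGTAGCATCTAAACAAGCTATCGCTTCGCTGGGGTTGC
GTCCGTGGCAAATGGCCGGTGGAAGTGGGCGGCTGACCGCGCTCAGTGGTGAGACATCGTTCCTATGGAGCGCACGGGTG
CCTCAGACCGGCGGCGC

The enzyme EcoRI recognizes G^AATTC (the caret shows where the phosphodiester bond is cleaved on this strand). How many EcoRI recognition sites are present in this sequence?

No occurrence of GAATTC is present in the sequence.
EcoRI does not cut: 0 sites.

0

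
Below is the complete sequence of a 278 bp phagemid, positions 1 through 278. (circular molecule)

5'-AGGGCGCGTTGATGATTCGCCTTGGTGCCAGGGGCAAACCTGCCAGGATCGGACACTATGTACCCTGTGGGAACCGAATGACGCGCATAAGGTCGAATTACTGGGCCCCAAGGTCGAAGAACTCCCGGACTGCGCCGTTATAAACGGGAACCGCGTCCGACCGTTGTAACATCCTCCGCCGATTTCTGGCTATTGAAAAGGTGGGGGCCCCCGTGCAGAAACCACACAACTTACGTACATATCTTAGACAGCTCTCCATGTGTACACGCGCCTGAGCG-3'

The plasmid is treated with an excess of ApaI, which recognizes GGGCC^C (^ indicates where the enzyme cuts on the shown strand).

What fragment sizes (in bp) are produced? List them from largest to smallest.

ApaI sites (GGGCCC) start at positions 103, 205.
ApaI cuts after base 5 of each site (before the last base), so after positions 107, 209.
Circular molecule, 2 cuts → 2 fragments:
  108–209 → 102 bp
  210–278 then 1–107 → 69 + 107 = 176 bp
Sorted largest to smallest: 176, 102 bp.

176, 102 bp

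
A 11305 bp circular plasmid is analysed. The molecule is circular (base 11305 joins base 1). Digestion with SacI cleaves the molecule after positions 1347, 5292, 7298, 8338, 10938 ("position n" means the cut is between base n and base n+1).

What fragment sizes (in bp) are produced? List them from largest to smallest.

Circular molecule, 5 cuts → 5 fragments:
  5292 − 1347 = 3945 bp
  7298 − 5292 = 2006 bp
  8338 − 7298 = 1040 bp
  10938 − 8338 = 2600 bp
  wrap: 11305 − 10938 + 1347 = 1714 bp
Sorted largest to smallest: 3945, 2600, 2006, 1714, 1040 bp.

3945, 2600, 2006, 1714, 1040 bp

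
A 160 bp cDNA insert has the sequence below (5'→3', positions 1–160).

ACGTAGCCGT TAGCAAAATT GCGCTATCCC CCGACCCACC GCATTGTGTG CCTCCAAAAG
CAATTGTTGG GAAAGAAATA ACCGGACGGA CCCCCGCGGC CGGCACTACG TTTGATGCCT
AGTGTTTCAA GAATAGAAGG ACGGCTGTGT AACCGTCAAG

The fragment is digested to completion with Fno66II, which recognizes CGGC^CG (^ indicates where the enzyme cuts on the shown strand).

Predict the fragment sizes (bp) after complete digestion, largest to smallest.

100, 60 bp

The Fno66II site (CGGCCG) starts at position 97.
Fno66II cuts after base 4 of each site, so after position 100.
Linear molecule, 1 cut → 2 fragments:
  1–100 → 100 bp
  101–160 → 60 bp
Sorted largest to smallest: 100, 60 bp.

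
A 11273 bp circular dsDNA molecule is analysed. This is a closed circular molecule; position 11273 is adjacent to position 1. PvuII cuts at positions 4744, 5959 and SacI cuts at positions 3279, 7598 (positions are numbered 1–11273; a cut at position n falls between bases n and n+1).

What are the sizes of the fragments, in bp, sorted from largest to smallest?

Combined cut positions (sorted): 3279, 4744, 5959, 7598.
Circular molecule, 4 cuts → 4 fragments:
  4744 − 3279 = 1465 bp
  5959 − 4744 = 1215 bp
  7598 − 5959 = 1639 bp
  wrap: 11273 − 7598 + 3279 = 6954 bp
Sorted largest to smallest: 6954, 1639, 1465, 1215 bp.

6954, 1639, 1465, 1215 bp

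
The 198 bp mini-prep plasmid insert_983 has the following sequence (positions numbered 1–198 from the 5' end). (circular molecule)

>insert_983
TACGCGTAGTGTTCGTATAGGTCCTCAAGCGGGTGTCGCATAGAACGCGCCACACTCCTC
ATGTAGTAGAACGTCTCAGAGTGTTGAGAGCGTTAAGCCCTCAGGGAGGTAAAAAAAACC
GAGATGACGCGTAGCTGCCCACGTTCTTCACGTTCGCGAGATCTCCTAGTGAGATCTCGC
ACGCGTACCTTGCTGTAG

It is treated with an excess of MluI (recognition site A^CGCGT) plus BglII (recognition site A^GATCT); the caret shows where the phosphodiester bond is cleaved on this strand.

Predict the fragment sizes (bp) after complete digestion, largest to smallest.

MluI sites (ACGCGT) start at positions 2, 127, 181.
MluI cuts after the first base of each site, so after positions 2, 127, 181.
BglII sites (AGATCT) start at positions 159, 172.
BglII cuts after the first base of each site, so after positions 159, 172.
Combined cut positions: 2, 127, 159, 172, 181.
Circular molecule, 5 cuts → 5 fragments:
  3–127 → 125 bp
  128–159 → 32 bp
  160–172 → 13 bp
  173–181 → 9 bp
  182–198 then 1–2 → 17 + 2 = 19 bp
Sorted largest to smallest: 125, 32, 19, 13, 9 bp.

125, 32, 19, 13, 9 bp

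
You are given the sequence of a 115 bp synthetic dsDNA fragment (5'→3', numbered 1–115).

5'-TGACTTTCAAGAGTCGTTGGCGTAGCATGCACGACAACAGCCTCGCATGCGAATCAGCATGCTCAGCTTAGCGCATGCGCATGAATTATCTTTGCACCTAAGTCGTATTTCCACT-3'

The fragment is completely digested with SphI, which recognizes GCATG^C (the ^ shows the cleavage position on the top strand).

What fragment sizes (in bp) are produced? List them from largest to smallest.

38, 29, 20, 16, 12 bp

SphI sites (GCATGC) start at positions 25, 45, 57, 73.
SphI cuts after base 5 of each site (before the last base), so after positions 29, 49, 61, 77.
Linear molecule, 4 cuts → 5 fragments:
  1–29 → 29 bp
  30–49 → 20 bp
  50–61 → 12 bp
  62–77 → 16 bp
  78–115 → 38 bp
Sorted largest to smallest: 38, 29, 20, 16, 12 bp.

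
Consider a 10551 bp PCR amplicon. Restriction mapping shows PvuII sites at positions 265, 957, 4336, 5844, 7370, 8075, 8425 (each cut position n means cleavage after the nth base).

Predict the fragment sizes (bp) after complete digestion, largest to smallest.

3379, 2126, 1526, 1508, 705, 692, 350, 265 bp

Linear molecule, 7 cuts → 8 fragments:
  265 − 0 = 265 bp
  957 − 265 = 692 bp
  4336 − 957 = 3379 bp
  5844 − 4336 = 1508 bp
  7370 − 5844 = 1526 bp
  8075 − 7370 = 705 bp
  8425 − 8075 = 350 bp
  10551 − 8425 = 2126 bp
Sorted largest to smallest: 3379, 2126, 1526, 1508, 705, 692, 350, 265 bp.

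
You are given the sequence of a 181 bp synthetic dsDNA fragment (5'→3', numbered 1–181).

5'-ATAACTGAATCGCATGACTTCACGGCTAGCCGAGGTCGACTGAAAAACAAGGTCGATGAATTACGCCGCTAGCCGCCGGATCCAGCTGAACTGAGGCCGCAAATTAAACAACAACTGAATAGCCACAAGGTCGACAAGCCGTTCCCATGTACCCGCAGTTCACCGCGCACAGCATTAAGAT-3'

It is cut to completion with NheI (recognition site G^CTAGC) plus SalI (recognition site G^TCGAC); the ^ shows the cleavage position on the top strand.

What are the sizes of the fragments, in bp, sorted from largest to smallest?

NheI sites (GCTAGC) start at positions 25, 68.
NheI cuts after the first base of each site, so after positions 25, 68.
SalI sites (GTCGAC) start at positions 35, 130.
SalI cuts after the first base of each site, so after positions 35, 130.
Combined cut positions: 25, 35, 68, 130.
Linear molecule, 4 cuts → 5 fragments:
  1–25 → 25 bp
  26–35 → 10 bp
  36–68 → 33 bp
  69–130 → 62 bp
  131–181 → 51 bp
Sorted largest to smallest: 62, 51, 33, 25, 10 bp.

62, 51, 33, 25, 10 bp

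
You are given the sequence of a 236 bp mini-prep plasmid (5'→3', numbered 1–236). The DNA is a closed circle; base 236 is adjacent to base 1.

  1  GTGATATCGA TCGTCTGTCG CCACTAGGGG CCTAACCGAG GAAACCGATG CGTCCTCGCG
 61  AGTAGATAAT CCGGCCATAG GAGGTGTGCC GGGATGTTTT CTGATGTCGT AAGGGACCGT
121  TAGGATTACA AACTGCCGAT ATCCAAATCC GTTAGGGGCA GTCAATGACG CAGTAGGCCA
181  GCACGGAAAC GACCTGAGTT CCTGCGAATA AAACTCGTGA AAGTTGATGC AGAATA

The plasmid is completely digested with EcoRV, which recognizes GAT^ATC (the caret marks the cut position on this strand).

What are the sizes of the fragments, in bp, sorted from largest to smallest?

EcoRV sites (GATATC) start at positions 3, 138.
EcoRV cuts after base 3 of each site, so after positions 5, 140.
Circular molecule, 2 cuts → 2 fragments:
  6–140 → 135 bp
  141–236 then 1–5 → 96 + 5 = 101 bp
Sorted largest to smallest: 135, 101 bp.

135, 101 bp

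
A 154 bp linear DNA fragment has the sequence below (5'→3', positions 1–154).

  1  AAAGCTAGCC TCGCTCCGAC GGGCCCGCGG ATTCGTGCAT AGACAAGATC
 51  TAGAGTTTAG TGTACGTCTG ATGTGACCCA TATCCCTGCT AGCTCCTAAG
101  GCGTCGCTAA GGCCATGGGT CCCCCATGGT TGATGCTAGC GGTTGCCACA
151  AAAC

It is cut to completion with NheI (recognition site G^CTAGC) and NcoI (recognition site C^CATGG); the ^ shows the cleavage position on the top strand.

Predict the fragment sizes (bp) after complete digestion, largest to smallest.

84, 25, 19, 11, 11, 4 bp

NheI sites (GCTAGC) start at positions 4, 88, 135.
NheI cuts after the first base of each site, so after positions 4, 88, 135.
NcoI sites (CCATGG) start at positions 113, 124.
NcoI cuts after the first base of each site, so after positions 113, 124.
Combined cut positions: 4, 88, 113, 124, 135.
Linear molecule, 5 cuts → 6 fragments:
  1–4 → 4 bp
  5–88 → 84 bp
  89–113 → 25 bp
  114–124 → 11 bp
  125–135 → 11 bp
  136–154 → 19 bp
Sorted largest to smallest: 84, 25, 19, 11, 11, 4 bp.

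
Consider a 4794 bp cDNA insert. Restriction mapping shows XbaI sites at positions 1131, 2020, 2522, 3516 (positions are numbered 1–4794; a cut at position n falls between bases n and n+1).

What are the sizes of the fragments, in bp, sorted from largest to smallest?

1278, 1131, 994, 889, 502 bp

Linear molecule, 4 cuts → 5 fragments:
  1131 − 0 = 1131 bp
  2020 − 1131 = 889 bp
  2522 − 2020 = 502 bp
  3516 − 2522 = 994 bp
  4794 − 3516 = 1278 bp
Sorted largest to smallest: 1278, 1131, 994, 889, 502 bp.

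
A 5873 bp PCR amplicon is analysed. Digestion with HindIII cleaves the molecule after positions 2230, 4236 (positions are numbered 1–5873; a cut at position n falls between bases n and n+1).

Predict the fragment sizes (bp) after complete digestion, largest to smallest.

Linear molecule, 2 cuts → 3 fragments:
  2230 − 0 = 2230 bp
  4236 − 2230 = 2006 bp
  5873 − 4236 = 1637 bp
Sorted largest to smallest: 2230, 2006, 1637 bp.

2230, 2006, 1637 bp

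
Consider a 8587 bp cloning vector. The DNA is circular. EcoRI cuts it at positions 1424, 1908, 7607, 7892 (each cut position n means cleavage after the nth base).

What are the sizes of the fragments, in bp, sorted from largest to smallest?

5699, 2119, 484, 285 bp

Circular molecule, 4 cuts → 4 fragments:
  1908 − 1424 = 484 bp
  7607 − 1908 = 5699 bp
  7892 − 7607 = 285 bp
  wrap: 8587 − 7892 + 1424 = 2119 bp
Sorted largest to smallest: 5699, 2119, 484, 285 bp.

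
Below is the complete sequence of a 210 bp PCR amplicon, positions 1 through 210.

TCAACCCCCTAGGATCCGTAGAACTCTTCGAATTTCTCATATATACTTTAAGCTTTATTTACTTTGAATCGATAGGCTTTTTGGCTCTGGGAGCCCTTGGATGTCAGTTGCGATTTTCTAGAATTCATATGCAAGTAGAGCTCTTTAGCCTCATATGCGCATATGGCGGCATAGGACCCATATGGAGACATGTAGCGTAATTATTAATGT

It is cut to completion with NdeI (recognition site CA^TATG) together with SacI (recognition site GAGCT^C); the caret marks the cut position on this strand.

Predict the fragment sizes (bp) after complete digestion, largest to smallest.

NdeI sites (CATATG) start at positions 126, 152, 160, 179.
NdeI cuts after base 2 of each site, so after positions 127, 153, 161, 180.
The SacI site (GAGCTC) starts at position 138.
SacI cuts after base 5 of each site (before the last base), so after position 142.
Combined cut positions: 127, 142, 153, 161, 180.
Linear molecule, 5 cuts → 6 fragments:
  1–127 → 127 bp
  128–142 → 15 bp
  143–153 → 11 bp
  154–161 → 8 bp
  162–180 → 19 bp
  181–210 → 30 bp
Sorted largest to smallest: 127, 30, 19, 15, 11, 8 bp.

127, 30, 19, 15, 11, 8 bp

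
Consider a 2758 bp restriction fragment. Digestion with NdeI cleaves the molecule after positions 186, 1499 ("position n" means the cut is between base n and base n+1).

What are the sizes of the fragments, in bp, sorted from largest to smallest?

1313, 1259, 186 bp

Linear molecule, 2 cuts → 3 fragments:
  186 − 0 = 186 bp
  1499 − 186 = 1313 bp
  2758 − 1499 = 1259 bp
Sorted largest to smallest: 1313, 1259, 186 bp.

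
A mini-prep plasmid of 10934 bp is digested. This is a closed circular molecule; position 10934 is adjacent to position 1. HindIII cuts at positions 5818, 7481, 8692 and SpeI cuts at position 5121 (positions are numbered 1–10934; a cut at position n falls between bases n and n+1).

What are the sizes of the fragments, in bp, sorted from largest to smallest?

7363, 1663, 1211, 697 bp

Combined cut positions (sorted): 5121, 5818, 7481, 8692.
Circular molecule, 4 cuts → 4 fragments:
  5818 − 5121 = 697 bp
  7481 − 5818 = 1663 bp
  8692 − 7481 = 1211 bp
  wrap: 10934 − 8692 + 5121 = 7363 bp
Sorted largest to smallest: 7363, 1663, 1211, 697 bp.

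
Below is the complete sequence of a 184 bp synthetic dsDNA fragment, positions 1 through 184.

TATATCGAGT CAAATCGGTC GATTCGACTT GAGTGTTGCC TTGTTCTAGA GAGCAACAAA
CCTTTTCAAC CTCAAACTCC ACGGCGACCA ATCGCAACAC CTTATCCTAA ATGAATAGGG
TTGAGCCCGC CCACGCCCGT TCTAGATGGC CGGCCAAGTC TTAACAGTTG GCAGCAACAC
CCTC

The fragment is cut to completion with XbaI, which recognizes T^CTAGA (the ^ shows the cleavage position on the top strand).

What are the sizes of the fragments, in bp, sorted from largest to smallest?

96, 45, 43 bp

XbaI sites (TCTAGA) start at positions 45, 141.
XbaI cuts after the first base of each site, so after positions 45, 141.
Linear molecule, 2 cuts → 3 fragments:
  1–45 → 45 bp
  46–141 → 96 bp
  142–184 → 43 bp
Sorted largest to smallest: 96, 45, 43 bp.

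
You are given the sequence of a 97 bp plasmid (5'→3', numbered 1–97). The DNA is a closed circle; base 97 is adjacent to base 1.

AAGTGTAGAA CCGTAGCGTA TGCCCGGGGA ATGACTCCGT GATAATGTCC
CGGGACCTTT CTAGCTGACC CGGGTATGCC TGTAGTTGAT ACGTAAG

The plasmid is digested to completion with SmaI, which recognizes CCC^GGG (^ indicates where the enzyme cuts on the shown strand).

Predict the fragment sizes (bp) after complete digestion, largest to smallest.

SmaI sites (CCCGGG) start at positions 23, 49, 69.
SmaI cuts after base 3 of each site, so after positions 25, 51, 71.
Circular molecule, 3 cuts → 3 fragments:
  26–51 → 26 bp
  52–71 → 20 bp
  72–97 then 1–25 → 26 + 25 = 51 bp
Sorted largest to smallest: 51, 26, 20 bp.

51, 26, 20 bp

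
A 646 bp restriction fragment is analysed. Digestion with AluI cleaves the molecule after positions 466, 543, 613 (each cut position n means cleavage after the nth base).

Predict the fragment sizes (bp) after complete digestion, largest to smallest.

Linear molecule, 3 cuts → 4 fragments:
  466 − 0 = 466 bp
  543 − 466 = 77 bp
  613 − 543 = 70 bp
  646 − 613 = 33 bp
Sorted largest to smallest: 466, 77, 70, 33 bp.

466, 77, 70, 33 bp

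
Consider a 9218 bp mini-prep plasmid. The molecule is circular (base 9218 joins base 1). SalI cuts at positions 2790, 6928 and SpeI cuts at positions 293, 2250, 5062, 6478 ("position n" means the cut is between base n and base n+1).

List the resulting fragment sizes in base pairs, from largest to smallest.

2583, 2272, 1957, 1416, 540, 450 bp

Combined cut positions (sorted): 293, 2250, 2790, 5062, 6478, 6928.
Circular molecule, 6 cuts → 6 fragments:
  2250 − 293 = 1957 bp
  2790 − 2250 = 540 bp
  5062 − 2790 = 2272 bp
  6478 − 5062 = 1416 bp
  6928 − 6478 = 450 bp
  wrap: 9218 − 6928 + 293 = 2583 bp
Sorted largest to smallest: 2583, 2272, 1957, 1416, 540, 450 bp.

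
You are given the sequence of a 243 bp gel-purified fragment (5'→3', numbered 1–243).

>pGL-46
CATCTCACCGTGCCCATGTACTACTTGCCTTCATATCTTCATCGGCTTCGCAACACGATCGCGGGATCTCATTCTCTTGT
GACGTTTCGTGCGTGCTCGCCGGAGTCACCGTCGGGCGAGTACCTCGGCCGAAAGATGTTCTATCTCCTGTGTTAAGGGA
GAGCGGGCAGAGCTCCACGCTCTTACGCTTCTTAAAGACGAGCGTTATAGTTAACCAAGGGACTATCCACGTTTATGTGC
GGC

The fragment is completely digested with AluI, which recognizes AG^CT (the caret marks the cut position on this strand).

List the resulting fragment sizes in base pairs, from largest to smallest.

The AluI site (AGCT) starts at position 171.
AluI cuts after base 2 of each site, so after position 172.
Linear molecule, 1 cut → 2 fragments:
  1–172 → 172 bp
  173–243 → 71 bp
Sorted largest to smallest: 172, 71 bp.

172, 71 bp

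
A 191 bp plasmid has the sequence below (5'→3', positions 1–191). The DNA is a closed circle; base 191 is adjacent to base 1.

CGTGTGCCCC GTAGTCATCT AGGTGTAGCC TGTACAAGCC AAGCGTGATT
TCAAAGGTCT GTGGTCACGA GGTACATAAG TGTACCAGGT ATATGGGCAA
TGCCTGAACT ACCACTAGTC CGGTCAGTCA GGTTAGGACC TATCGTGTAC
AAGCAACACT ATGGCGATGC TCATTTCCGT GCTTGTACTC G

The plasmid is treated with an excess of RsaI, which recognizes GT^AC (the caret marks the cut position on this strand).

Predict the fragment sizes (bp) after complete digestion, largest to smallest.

RsaI sites (GTAC) start at positions 32, 72, 82, 147, 185.
RsaI cuts after base 2 of each site, so after positions 33, 73, 83, 148, 186.
Circular molecule, 5 cuts → 5 fragments:
  34–73 → 40 bp
  74–83 → 10 bp
  84–148 → 65 bp
  149–186 → 38 bp
  187–191 then 1–33 → 5 + 33 = 38 bp
Sorted largest to smallest: 65, 40, 38, 38, 10 bp.

65, 40, 38, 38, 10 bp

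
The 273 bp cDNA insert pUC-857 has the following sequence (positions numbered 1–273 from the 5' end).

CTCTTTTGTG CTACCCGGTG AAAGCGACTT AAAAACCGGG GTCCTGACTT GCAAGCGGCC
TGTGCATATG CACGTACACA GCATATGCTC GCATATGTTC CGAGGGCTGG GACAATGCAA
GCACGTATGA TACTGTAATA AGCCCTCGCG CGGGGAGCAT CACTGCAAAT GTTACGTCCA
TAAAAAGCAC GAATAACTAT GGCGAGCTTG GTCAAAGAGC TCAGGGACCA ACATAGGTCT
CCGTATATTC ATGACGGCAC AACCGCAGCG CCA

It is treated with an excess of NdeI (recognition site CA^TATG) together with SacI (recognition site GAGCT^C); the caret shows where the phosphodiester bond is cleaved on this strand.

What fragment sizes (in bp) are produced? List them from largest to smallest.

NdeI sites (CATATG) start at positions 65, 82, 92.
NdeI cuts after base 2 of each site, so after positions 66, 83, 93.
The SacI site (GAGCTC) starts at position 217.
SacI cuts after base 5 of each site (before the last base), so after position 221.
Combined cut positions: 66, 83, 93, 221.
Linear molecule, 4 cuts → 5 fragments:
  1–66 → 66 bp
  67–83 → 17 bp
  84–93 → 10 bp
  94–221 → 128 bp
  222–273 → 52 bp
Sorted largest to smallest: 128, 66, 52, 17, 10 bp.

128, 66, 52, 17, 10 bp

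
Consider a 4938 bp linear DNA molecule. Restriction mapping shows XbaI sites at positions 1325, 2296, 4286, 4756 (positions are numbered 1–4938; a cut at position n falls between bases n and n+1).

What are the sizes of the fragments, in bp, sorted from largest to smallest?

1990, 1325, 971, 470, 182 bp

Linear molecule, 4 cuts → 5 fragments:
  1325 − 0 = 1325 bp
  2296 − 1325 = 971 bp
  4286 − 2296 = 1990 bp
  4756 − 4286 = 470 bp
  4938 − 4756 = 182 bp
Sorted largest to smallest: 1990, 1325, 971, 470, 182 bp.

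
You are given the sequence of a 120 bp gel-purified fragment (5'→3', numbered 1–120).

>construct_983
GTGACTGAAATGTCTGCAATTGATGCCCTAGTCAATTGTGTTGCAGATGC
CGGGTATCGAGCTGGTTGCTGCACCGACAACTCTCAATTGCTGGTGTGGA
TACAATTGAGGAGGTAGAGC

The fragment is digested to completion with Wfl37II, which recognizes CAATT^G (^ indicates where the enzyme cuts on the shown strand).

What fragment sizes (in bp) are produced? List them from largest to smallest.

52, 21, 18, 16, 13 bp

Wfl37II sites (CAATTG) start at positions 17, 33, 85, 103.
Wfl37II cuts after base 5 of each site (before the last base), so after positions 21, 37, 89, 107.
Linear molecule, 4 cuts → 5 fragments:
  1–21 → 21 bp
  22–37 → 16 bp
  38–89 → 52 bp
  90–107 → 18 bp
  108–120 → 13 bp
Sorted largest to smallest: 52, 21, 18, 16, 13 bp.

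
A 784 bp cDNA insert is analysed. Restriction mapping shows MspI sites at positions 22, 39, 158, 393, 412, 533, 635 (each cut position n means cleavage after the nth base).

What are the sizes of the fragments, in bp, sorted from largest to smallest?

Linear molecule, 7 cuts → 8 fragments:
  22 − 0 = 22 bp
  39 − 22 = 17 bp
  158 − 39 = 119 bp
  393 − 158 = 235 bp
  412 − 393 = 19 bp
  533 − 412 = 121 bp
  635 − 533 = 102 bp
  784 − 635 = 149 bp
Sorted largest to smallest: 235, 149, 121, 119, 102, 22, 19, 17 bp.

235, 149, 121, 119, 102, 22, 19, 17 bp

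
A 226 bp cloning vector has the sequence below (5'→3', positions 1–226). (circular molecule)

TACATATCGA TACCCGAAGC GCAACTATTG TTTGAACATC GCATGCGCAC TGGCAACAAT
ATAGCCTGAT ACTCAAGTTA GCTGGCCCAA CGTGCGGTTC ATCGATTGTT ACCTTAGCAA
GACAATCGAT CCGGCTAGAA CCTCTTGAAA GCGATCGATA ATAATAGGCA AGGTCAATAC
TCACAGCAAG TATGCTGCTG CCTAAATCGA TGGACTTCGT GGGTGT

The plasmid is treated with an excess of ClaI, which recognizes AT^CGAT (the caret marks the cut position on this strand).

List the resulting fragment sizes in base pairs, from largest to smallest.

ClaI sites (ATCGAT) start at positions 6, 101, 125, 154, 206.
ClaI cuts after base 2 of each site, so after positions 7, 102, 126, 155, 207.
Circular molecule, 5 cuts → 5 fragments:
  8–102 → 95 bp
  103–126 → 24 bp
  127–155 → 29 bp
  156–207 → 52 bp
  208–226 then 1–7 → 19 + 7 = 26 bp
Sorted largest to smallest: 95, 52, 29, 26, 24 bp.

95, 52, 29, 26, 24 bp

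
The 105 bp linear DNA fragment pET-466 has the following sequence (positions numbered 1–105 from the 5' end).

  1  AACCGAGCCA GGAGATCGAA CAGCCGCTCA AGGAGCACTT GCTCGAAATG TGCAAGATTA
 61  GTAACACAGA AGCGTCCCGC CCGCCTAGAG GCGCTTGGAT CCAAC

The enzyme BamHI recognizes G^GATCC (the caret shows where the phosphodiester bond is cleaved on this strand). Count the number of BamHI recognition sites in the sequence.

1

GGATCC occurs starting at position 97.
BamHI cuts at 1 site.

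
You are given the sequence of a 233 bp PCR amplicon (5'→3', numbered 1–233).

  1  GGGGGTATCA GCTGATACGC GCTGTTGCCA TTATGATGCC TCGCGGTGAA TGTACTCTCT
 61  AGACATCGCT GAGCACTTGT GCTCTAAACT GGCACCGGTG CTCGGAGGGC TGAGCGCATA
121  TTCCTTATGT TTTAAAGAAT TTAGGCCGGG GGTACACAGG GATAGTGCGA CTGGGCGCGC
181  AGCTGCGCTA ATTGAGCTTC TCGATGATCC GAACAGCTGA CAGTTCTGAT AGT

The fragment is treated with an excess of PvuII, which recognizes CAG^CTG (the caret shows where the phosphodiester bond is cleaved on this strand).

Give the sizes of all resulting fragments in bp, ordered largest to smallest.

171, 34, 17, 11 bp

PvuII sites (CAGCTG) start at positions 9, 180, 214.
PvuII cuts after base 3 of each site, so after positions 11, 182, 216.
Linear molecule, 3 cuts → 4 fragments:
  1–11 → 11 bp
  12–182 → 171 bp
  183–216 → 34 bp
  217–233 → 17 bp
Sorted largest to smallest: 171, 34, 17, 11 bp.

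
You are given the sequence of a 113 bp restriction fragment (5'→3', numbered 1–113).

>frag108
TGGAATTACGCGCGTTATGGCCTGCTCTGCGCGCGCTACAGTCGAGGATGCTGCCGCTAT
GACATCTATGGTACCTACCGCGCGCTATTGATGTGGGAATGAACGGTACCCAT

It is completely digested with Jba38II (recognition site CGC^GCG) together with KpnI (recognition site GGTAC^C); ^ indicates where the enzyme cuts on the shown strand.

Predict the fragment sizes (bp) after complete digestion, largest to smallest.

42, 28, 21, 11, 7, 4 bp

Jba38II sites (CGCGCG) start at positions 9, 30, 79.
Jba38II cuts after base 3 of each site, so after positions 11, 32, 81.
KpnI sites (GGTACC) start at positions 70, 105.
KpnI cuts after base 5 of each site (before the last base), so after positions 74, 109.
Combined cut positions: 11, 32, 74, 81, 109.
Linear molecule, 5 cuts → 6 fragments:
  1–11 → 11 bp
  12–32 → 21 bp
  33–74 → 42 bp
  75–81 → 7 bp
  82–109 → 28 bp
  110–113 → 4 bp
Sorted largest to smallest: 42, 28, 21, 11, 7, 4 bp.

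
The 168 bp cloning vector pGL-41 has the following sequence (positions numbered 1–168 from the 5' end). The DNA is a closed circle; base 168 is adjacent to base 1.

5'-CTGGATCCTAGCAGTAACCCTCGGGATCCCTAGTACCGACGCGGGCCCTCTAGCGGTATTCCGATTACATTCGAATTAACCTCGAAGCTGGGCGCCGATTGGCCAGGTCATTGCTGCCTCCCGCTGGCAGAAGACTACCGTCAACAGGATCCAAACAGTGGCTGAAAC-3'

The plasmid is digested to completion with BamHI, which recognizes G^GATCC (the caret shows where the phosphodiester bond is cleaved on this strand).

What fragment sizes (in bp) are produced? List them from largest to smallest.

123, 24, 21 bp

BamHI sites (GGATCC) start at positions 3, 24, 147.
BamHI cuts after the first base of each site, so after positions 3, 24, 147.
Circular molecule, 3 cuts → 3 fragments:
  4–24 → 21 bp
  25–147 → 123 bp
  148–168 then 1–3 → 21 + 3 = 24 bp
Sorted largest to smallest: 123, 24, 21 bp.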